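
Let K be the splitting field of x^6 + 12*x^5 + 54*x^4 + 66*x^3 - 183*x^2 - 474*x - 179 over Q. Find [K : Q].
24

The degree of the splitting field over Q equals the order of the Galois group, so first determine the group. The polynomial f is an irreducible sextic over Q, so G = Gal(f/Q) is one of the 16 transitive subgroups 6T1, ..., 6T16 of S_6. The discriminant of f is -153891765817344, which is not a perfect square, so G is not contained in A_6. The transitive groups of degree 6 not contained in A_6 are: C_6 (6T1, order 6), S_3 (6T2, order 6), D_6 (6T3, order 12), C_3 x S_3 (6T5, order 18), A_4 x C_2 (6T6, order 24), S_4 (6T8, order 24), S_3 x S_3 (6T9, order 36), S_4 x C_2 (6T11, order 48), (S_3 x S_3) : C_2 (6T13, order 72), PGL(2,5) (6T14, order 120), S_6 (6T16, order 720). By Dedekind's theorem, for a prime p not dividing disc(f) the degrees of the irreducible factors of f mod p form the cycle type of an element of G. Factoring f modulo the 33 such primes p <= 149 (skipping 2, 3, which divide the discriminant), each new pattern first appears at: mod 5: f = (x^3 + 3x + 2)(x^3 + 2x^2 + x + 3), pattern 3+3; mod 7: f = (x^6 + 5x^5 + 5x^4 + 3x^3 + 6x^2 + 2x + 3), pattern 6; mod 17: f = (x + 5)(x + 7)(x^2 + 7x + 14)(x^2 + 10x + 3), pattern 2+2+1+1; mod 19: f = (x + 6)(x + 11)(x + 17)(x + 18)(x^2 + 17x + 8), pattern 2+1+1+1+1; mod 71: f = (x^2 + 36x + 33)(x^2 + 54x + 48)(x^2 + 64x + 8), pattern 2+2+2. No other pattern occurs in this range, so the set of observed cycle types is {3+3, 6, 2+2+1+1, 2+1+1+1+1, 2+2+2}. The candidates containing elements of all these cycle types are A_4 x C_2 (6T6) of order 24, S_4 x C_2 (6T11) of order 48, (S_3 x S_3) : C_2 (6T13) of order 72, S_6 (6T16) of order 720; the others are excluded. The observed types are precisely the cycle types that occur in A_4 x C_2 (6T6) (apart from the identity). Each of the other remaining candidates has further cycle types, and by the Chebotarev density theorem the matching factorization patterns would occur for a proportion of primes equal to their share of the group: S_4 x C_2 (6T11) additionally contains elements of type 4+2, 4+1+1 (12 of its 48 elements, about 25% of primes); (S_3 x S_3) : C_2 (6T13) additionally contains elements of type 4+2, 3+2+1, 3+1+1+1 (34 of its 72 elements, about 47% of primes); S_6 (6T16) additionally contains elements of type 5+1, 4+2, 4+1+1, 3+2+1, 3+1+1+1 (484 of its 720 elements, about 67% of primes). None of the 33 primes tested shows any such pattern (for each of these groups the chance of that is below 10^-4), which rules them out. Hence G = A_4 x C_2 (6T6), of order 24. The Galois group A_4 x C_2 (6T6) has order 24, so the splitting field has degree 24 over Q.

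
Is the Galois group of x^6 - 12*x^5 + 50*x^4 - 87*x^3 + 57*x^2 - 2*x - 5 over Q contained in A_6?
Yes

The polynomial is irreducible of degree 6 over Q. Its discriminant is 30991489 = 5567^2, a perfect square. A Galois group lies in the alternating group exactly when the discriminant is a square in Q, so the Galois group (PSL(2,5)) is contained in A_6.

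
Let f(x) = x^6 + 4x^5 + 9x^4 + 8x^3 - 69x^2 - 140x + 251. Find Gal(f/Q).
The polynomial f is an irreducible sextic over Q, so G = Gal(f/Q) is one of the 16 transitive subgroups 6T1, ..., 6T16 of S_6. The discriminant of f is 564385546240000 = 23756800^2, a perfect square, so G is contained in A_6. The transitive groups of degree 6 contained in A_6 are: A_4 (6T4, order 12), S_4 (6T7, order 24), (C_3 x C_3) : C_4 (6T10, order 36), PSL(2,5) (6T12, order 60), A_6 (6T15, order 360). By Dedekind's theorem, for a prime p not dividing disc(f) the degrees of the irreducible factors of f mod p form the cycle type of an element of G. Factoring f modulo the 19 such primes p <= 79 (skipping 2, 5, 29, which divide the discriminant), each new pattern first appears at: mod 3: f = (x^2 + 2x + 2)(x^4 + 2x^3 + x + 1), pattern 4+2; mod 11: f = (x^3 + 6x^2 + 8x + 10)(x^3 + 9x^2 + 2x + 2), pattern 3+3; mod 19: f = (x + 15)(x + 17)(x^2 + 13x + 13)(x^2 + 16x + 11), pattern 2+2+1+1; mod 61: f = (x + 6)(x + 39)(x + 53)(x^3 + 28x^2 + 14x + 10), pattern 3+1+1+1. No other pattern occurs in this range, so the set of observed cycle types is {4+2, 3+3, 2+2+1+1, 3+1+1+1}. The candidates containing elements of all these cycle types are (C_3 x C_3) : C_4 (6T10) of order 36, A_6 (6T15) of order 360; the others are excluded. The observed types are precisely the cycle types that occur in (C_3 x C_3) : C_4 (6T10) (apart from the identity). Each of the other remaining candidates has further cycle types, and by the Chebotarev density theorem the matching factorization patterns would occur for a proportion of primes equal to their share of the group: A_6 (6T15) additionally contains elements of type 5+1 (144 of its 360 elements, about 40% of primes). None of the 19 primes tested shows any such pattern (for each of these groups the chance of that is below 10^-4), which rules them out. Hence G = (C_3 x C_3) : C_4 (6T10), of order 36.

6T10: (C_3 x C_3) : C_4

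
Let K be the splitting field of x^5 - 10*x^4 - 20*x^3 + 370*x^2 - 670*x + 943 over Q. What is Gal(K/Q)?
F_20, the Frobenius group of order 20

The polynomial f is an irreducible quintic over Q, so G = Gal(f/Q) is a transitive subgroup of S_5: one of C_5 (5T1, order 5), D_5 (5T2, order 10), F_20 (5T3, order 20), A_5 (5T4, order 60) or S_5 (5T5, order 120). The discriminant of f is 5975778847753125, which is not a perfect square, so G is not contained in A_5. The transitive groups of degree 5 not contained in A_5 are: F_20 (5T3, order 20), S_5 (5T5, order 120). By Dedekind's theorem, for a prime p not dividing disc(f) the degrees of the irreducible factors of f mod p form the cycle type of an element of G. Factoring f modulo the 18 such primes p <= 71 (skipping 3, 5, which divide the discriminant), each new pattern first appears at: mod 2: f = (x + 1)(x^4 + x^3 + x^2 + x + 1), pattern 4+1; mod 11: f = (x^5 + x^4 + 2x^3 + 7x^2 + x + 8), pattern 5; mod 19: f = (x + 4)(x^2 + 6x + 1)(x^2 + 18x + 3), pattern 2+2+1; mod 41: f = (x)(x + 2)(x + 18)(x + 23)(x + 29), pattern 1+1+1+1+1. No other pattern occurs in this range, so the set of observed cycle types is {4+1, 5, 2+2+1, 1+1+1+1+1}. The candidates containing elements of all these cycle types are F_20 (5T3) of order 20, S_5 (5T5) of order 120; the others are excluded. The observed types are precisely the cycle types that occur in F_20 (5T3). Each of the other remaining candidates has further cycle types, and by the Chebotarev density theorem the matching factorization patterns would occur for a proportion of primes equal to their share of the group: S_5 (5T5) additionally contains elements of type 3+2, 3+1+1, 2+1+1+1 (50 of its 120 elements, about 42% of primes). None of the 18 primes tested shows any such pattern (for each of these groups the chance of that is below 10^-4), which rules them out. Hence G = F_20 (5T3), of order 20.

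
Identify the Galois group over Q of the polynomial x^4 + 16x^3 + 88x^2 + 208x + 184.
The polynomial is an irreducible quartic over Q and its discriminant is -65536, which is not a perfect square, so the Galois group is not contained in A_4. The resolvent cubic y^3 - 88*y^2 + 2592*y - 25600 has exactly one rational root, so the Galois group is C_4 or D_4. The quartic remains irreducible over Q(sqrt(disc)), so the group is D_4.

D_4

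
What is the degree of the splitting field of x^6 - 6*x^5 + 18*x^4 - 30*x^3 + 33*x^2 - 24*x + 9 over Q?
The degree of the splitting field over Q equals the order of the Galois group, so first determine the group. The polynomial f is an irreducible sextic over Q, so G = Gal(f/Q) is one of the 16 transitive subgroups 6T1, ..., 6T16 of S_6. The discriminant of f is -16003008, which is not a perfect square, so G is not contained in A_6. The transitive groups of degree 6 not contained in A_6 are: C_6 (6T1, order 6), S_3 (6T2, order 6), D_6 (6T3, order 12), C_3 x S_3 (6T5, order 18), A_4 x C_2 (6T6, order 24), S_4 (6T8, order 24), S_3 x S_3 (6T9, order 36), S_4 x C_2 (6T11, order 48), (S_3 x S_3) : C_2 (6T13, order 72), PGL(2,5) (6T14, order 120), S_6 (6T16, order 720). By Dedekind's theorem, for a prime p not dividing disc(f) the degrees of the irreducible factors of f mod p form the cycle type of an element of G. Factoring f modulo the 21 such primes p <= 89 (skipping 2, 3, 7, which divide the discriminant), each new pattern first appears at: mod 5: f = (x^6 + 4x^5 + 3x^4 + 3x^2 + x + 4), pattern 6; mod 11: f = (x + 1)(x^5 + 4x^4 + 3x^3 + 9), pattern 5+1; mod 13: f = (x + 7)(x + 11)(x^4 + 2x^3 + 9x^2 + 5x + 4), pattern 4+1+1; mod 23: f = (x + 15)(x + 19)(x^2 + 13x + 3)(x^2 + 16x + 8), pattern 2+2+1+1; mod 43: f = (x^3 + 16x^2 + 6x + 18)(x^3 + 21x^2 + 20x + 22), pattern 3+3; mod 61: f = (x^2 + 12x + 46)(x^2 + 16x + 56)(x^2 + 27x + 5), pattern 2+2+2. No other pattern occurs in this range, so the set of observed cycle types is {6, 5+1, 4+1+1, 2+2+1+1, 3+3, 2+2+2}. The candidates containing elements of all these cycle types are PGL(2,5) (6T14) of order 120, S_6 (6T16) of order 720; the others are excluded. The observed types are precisely the cycle types that occur in PGL(2,5) (6T14) (apart from the identity). Each of the other remaining candidates has further cycle types, and by the Chebotarev density theorem the matching factorization patterns would occur for a proportion of primes equal to their share of the group: S_6 (6T16) additionally contains elements of type 4+2, 3+2+1, 3+1+1+1, 2+1+1+1+1 (265 of its 720 elements, about 37% of primes). None of the 21 primes tested shows any such pattern (for each of these groups the chance of that is below 10^-4), which rules them out. Hence G = PGL(2,5) (6T14), of order 120. The Galois group PGL(2,5) (6T14) has order 120, so the splitting field has degree 120 over Q.

120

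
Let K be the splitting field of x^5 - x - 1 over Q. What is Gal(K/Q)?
The polynomial f is an irreducible quintic over Q, so G = Gal(f/Q) is a transitive subgroup of S_5: one of C_5 (5T1, order 5), D_5 (5T2, order 10), F_20 (5T3, order 20), A_5 (5T4, order 60) or S_5 (5T5, order 120). The discriminant of f is 2869, which is not a perfect square, so G is not contained in A_5. The transitive groups of degree 5 not contained in A_5 are: F_20 (5T3, order 20), S_5 (5T5, order 120). By Dedekind's theorem, for a prime p not dividing disc(f) the degrees of the irreducible factors of f mod p form the cycle type of an element of G. Factoring f modulo the first such prime p = 2, each new pattern first appears at: mod 2: f = (x^2 + x + 1)(x^3 + x^2 + 1), pattern 3+2. No other pattern occurs in this range, so the set of observed cycle types is {3+2}. Among the candidates above, the only group containing elements of all these cycle types is S_5 (5T5) — F_20 (5T3) lacks at least one of them. Hence G = S_5 (5T5), of order 120.

S_5 (also written S5)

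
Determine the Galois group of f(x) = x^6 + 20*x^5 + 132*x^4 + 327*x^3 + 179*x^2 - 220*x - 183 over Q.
The polynomial f is an irreducible sextic over Q, so G = Gal(f/Q) is one of the 16 transitive subgroups 6T1, ..., 6T16 of S_6. The discriminant of f is 8413926734596681 = 91727459^2, a perfect square, so G is contained in A_6. The transitive groups of degree 6 contained in A_6 are: A_4 (6T4, order 12), S_4 (6T7, order 24), (C_3 x C_3) : C_4 (6T10, order 36), PSL(2,5) (6T12, order 60), A_6 (6T15, order 360). By Dedekind's theorem, for a prime p not dividing disc(f) the degrees of the irreducible factors of f mod p form the cycle type of an element of G. Factoring f modulo the 21 such primes p <= 79 (skipping 19, which divides the discriminant), each new pattern first appears at: mod 2: f = (x + 1)(x^5 + x^4 + x^3 + x + 1), pattern 5+1; mod 7: f = (x^3 + 3)(x^3 + 6x^2 + 6x + 2), pattern 3+3; mod 61: f = (x)(x + 40)(x^2 + 47x + 14)(x^2 + 55x + 41), pattern 2+2+1+1. No other pattern occurs in this range, so the set of observed cycle types is {5+1, 3+3, 2+2+1+1}. The candidates containing elements of all these cycle types are PSL(2,5) (6T12) of order 60, A_6 (6T15) of order 360; the others are excluded. The observed types are precisely the cycle types that occur in PSL(2,5) (6T12) (apart from the identity). Each of the other remaining candidates has further cycle types, and by the Chebotarev density theorem the matching factorization patterns would occur for a proportion of primes equal to their share of the group: A_6 (6T15) additionally contains elements of type 4+2, 3+1+1+1 (130 of its 360 elements, about 36% of primes). None of the 21 primes tested shows any such pattern (for each of these groups the chance of that is below 10^-4), which rules them out. Hence G = PSL(2,5) (6T12), of order 60.

6T12: PSL(2,5)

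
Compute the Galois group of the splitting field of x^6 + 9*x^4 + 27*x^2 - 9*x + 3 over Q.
C_3 x S_3

The polynomial f is an irreducible sextic over Q, so G = Gal(f/Q) is one of the 16 transitive subgroups 6T1, ..., 6T16 of S_6. The discriminant of f is -68755887963, which is not a perfect square, so G is not contained in A_6. The transitive groups of degree 6 not contained in A_6 are: C_6 (6T1, order 6), S_3 (6T2, order 6), D_6 (6T3, order 12), C_3 x S_3 (6T5, order 18), A_4 x C_2 (6T6, order 24), S_4 (6T8, order 24), S_3 x S_3 (6T9, order 36), S_4 x C_2 (6T11, order 48), (S_3 x S_3) : C_2 (6T13, order 72), PGL(2,5) (6T14, order 120), S_6 (6T16, order 720). By Dedekind's theorem, for a prime p not dividing disc(f) the degrees of the irreducible factors of f mod p form the cycle type of an element of G. Factoring f modulo the 33 such primes p <= 151 (skipping 3, 7, 89, which divide the discriminant), each new pattern first appears at: mod 2: f = (x^6 + x^4 + x^2 + x + 1), pattern 6; mod 13: f = (x + 7)(x + 9)(x + 10)(x^3 + 7x + 7), pattern 3+1+1+1; mod 17: f = (x^2 + 11x + 4)(x^2 + 11x + 16)(x^2 + 12x + 12), pattern 2+2+2; mod 19: f = (x^3 + x + 15)(x^3 + 8x + 4), pattern 3+3; mod 73: f = (x + 5)(x + 6)(x + 19)(x + 30)(x + 37)(x + 49), pattern 1+1+1+1+1+1. No other pattern occurs in this range, so the set of observed cycle types is {6, 3+1+1+1, 2+2+2, 3+3, 1+1+1+1+1+1}. The candidates containing elements of all these cycle types are C_3 x S_3 (6T5) of order 18, S_3 x S_3 (6T9) of order 36, (S_3 x S_3) : C_2 (6T13) of order 72, S_6 (6T16) of order 720; the others are excluded. The observed types are precisely the cycle types that occur in C_3 x S_3 (6T5). Each of the other remaining candidates has further cycle types, and by the Chebotarev density theorem the matching factorization patterns would occur for a proportion of primes equal to their share of the group: S_3 x S_3 (6T9) additionally contains elements of type 2+2+1+1 (9 of its 36 elements, about 25% of primes); (S_3 x S_3) : C_2 (6T13) additionally contains elements of type 4+2, 3+2+1, 2+2+1+1, 2+1+1+1+1 (45 of its 72 elements, about 62% of primes); S_6 (6T16) additionally contains elements of type 5+1, 4+2, 4+1+1, 3+2+1, 2+2+1+1, 2+1+1+1+1 (504 of its 720 elements, about 70% of primes). None of the 33 primes tested shows any such pattern (for each of these groups the chance of that is below 10^-4), which rules them out. Hence G = C_3 x S_3 (6T5), of order 18.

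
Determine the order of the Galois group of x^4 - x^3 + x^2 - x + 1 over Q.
The degree of the splitting field over Q equals the order of the Galois group, so first determine the group. The polynomial is an irreducible quartic over Q and its discriminant is 125, which is not a perfect square, so the Galois group is not contained in A_4. The resolvent cubic y^3 - y^2 - 3*y + 2 has exactly one rational root, so the Galois group is C_4 or D_4. The quartic becomes reducible over Q(sqrt(disc)), so the group is C_4. The Galois group C_4 (4T1) has order 4, so the splitting field has degree 4 over Q.

4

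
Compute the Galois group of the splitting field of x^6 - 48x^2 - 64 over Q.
A_4

The polynomial f is an irreducible sextic over Q, so G = Gal(f/Q) is one of the 16 transitive subgroups 6T1, ..., 6T16 of S_6. The discriminant of f is 450868486864896 = 21233664^2, a perfect square, so G is contained in A_6. The transitive groups of degree 6 contained in A_6 are: A_4 (6T4, order 12), S_4 (6T7, order 24), (C_3 x C_3) : C_4 (6T10, order 36), PSL(2,5) (6T12, order 60), A_6 (6T15, order 360). By Dedekind's theorem, for a prime p not dividing disc(f) the degrees of the irreducible factors of f mod p form the cycle type of an element of G. Factoring f modulo the 33 such primes p <= 149 (skipping 2, 3, which divide the discriminant), each new pattern first appears at: mod 5: f = (x^3 + 2x^2 + 2x + 3)(x^3 + 3x^2 + 2x + 2), pattern 3+3; mod 17: f = (x + 4)(x + 13)(x^2 + 5)(x^2 + 11), pattern 2+2+1+1; mod 71: f = (x + 7)(x + 8)(x + 10)(x + 61)(x + 63)(x + 64), pattern 1+1+1+1+1+1. No other pattern occurs in this range, so the set of observed cycle types is {3+3, 2+2+1+1, 1+1+1+1+1+1}. The candidates containing elements of all these cycle types are A_4 (6T4) of order 12, S_4 (6T7) of order 24, (C_3 x C_3) : C_4 (6T10) of order 36, PSL(2,5) (6T12) of order 60, A_6 (6T15) of order 360; the others are excluded. The observed types are precisely the cycle types that occur in A_4 (6T4). Each of the other remaining candidates has further cycle types, and by the Chebotarev density theorem the matching factorization patterns would occur for a proportion of primes equal to their share of the group: S_4 (6T7) additionally contains elements of type 4+2 (6 of its 24 elements, about 25% of primes); (C_3 x C_3) : C_4 (6T10) additionally contains elements of type 4+2, 3+1+1+1 (22 of its 36 elements, about 61% of primes); PSL(2,5) (6T12) additionally contains elements of type 5+1 (24 of its 60 elements, about 40% of primes); A_6 (6T15) additionally contains elements of type 5+1, 4+2, 3+1+1+1 (274 of its 360 elements, about 76% of primes). None of the 33 primes tested shows any such pattern (for each of these groups the chance of that is below 10^-4), which rules them out. Hence G = A_4 (6T4), of order 12.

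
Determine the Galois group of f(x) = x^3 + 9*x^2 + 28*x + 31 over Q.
S_3, the symmetric group on 3 letters

The polynomial is an irreducible cubic over Q and its discriminant is -31, which is not a perfect square. For an irreducible cubic, a non-square discriminant gives Galois group S_3.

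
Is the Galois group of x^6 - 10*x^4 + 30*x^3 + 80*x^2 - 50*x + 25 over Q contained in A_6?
The polynomial is irreducible of degree 6 over Q. Its discriminant is 38875225000000 = 6235000^2, a perfect square. A Galois group lies in the alternating group exactly when the discriminant is a square in Q, so the Galois group ((C_3 x C_3) : C_4) is contained in A_6.

Yes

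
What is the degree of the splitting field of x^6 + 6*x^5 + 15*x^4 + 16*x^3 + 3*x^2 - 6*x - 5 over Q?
The degree of the splitting field over Q equals the order of the Galois group, so first determine the group. The polynomial f is an irreducible sextic over Q, so G = Gal(f/Q) is one of the 16 transitive subgroups 6T1, ..., 6T16 of S_6. The discriminant of f is 40310784, which is not a perfect square, so G is not contained in A_6. The transitive groups of degree 6 not contained in A_6 are: C_6 (6T1, order 6), S_3 (6T2, order 6), D_6 (6T3, order 12), C_3 x S_3 (6T5, order 18), A_4 x C_2 (6T6, order 24), S_4 (6T8, order 24), S_3 x S_3 (6T9, order 36), S_4 x C_2 (6T11, order 48), (S_3 x S_3) : C_2 (6T13, order 72), PGL(2,5) (6T14, order 120), S_6 (6T16, order 720). By Dedekind's theorem, for a prime p not dividing disc(f) the degrees of the irreducible factors of f mod p form the cycle type of an element of G. Factoring f modulo the 14 such primes p <= 53 (skipping 2, 3, which divide the discriminant), each new pattern first appears at: mod 5: f = (x)(x + 4)(x^2 + 3x + 3)(x^2 + 4x + 2), pattern 2+2+1+1; mod 7: f = (x^6 + 6x^5 + x^4 + 2x^3 + 3x^2 + x + 2), pattern 6; mod 19: f = (x + 11)(x + 14)(x + 16)(x^3 + 3x^2 + 3x + 4), pattern 3+1+1+1; mod 31: f = (x^2 + 10)(x^2 + 14x + 6)(x^2 + 23x + 18), pattern 2+2+2; mod 43: f = (x^3 + 3x^2 + 3x + 6)(x^3 + 3x^2 + 3x + 35), pattern 3+3. No other pattern occurs in this range, so the set of observed cycle types is {2+2+1+1, 6, 3+1+1+1, 2+2+2, 3+3}. The candidates containing elements of all these cycle types are S_3 x S_3 (6T9) of order 36, (S_3 x S_3) : C_2 (6T13) of order 72, S_6 (6T16) of order 720; the others are excluded. The observed types are precisely the cycle types that occur in S_3 x S_3 (6T9) (apart from the identity). Each of the other remaining candidates has further cycle types, and by the Chebotarev density theorem the matching factorization patterns would occur for a proportion of primes equal to their share of the group: (S_3 x S_3) : C_2 (6T13) additionally contains elements of type 4+2, 3+2+1, 2+1+1+1+1 (36 of its 72 elements, about 50% of primes); S_6 (6T16) additionally contains elements of type 5+1, 4+2, 4+1+1, 3+2+1, 2+1+1+1+1 (459 of its 720 elements, about 64% of primes). None of the 14 primes tested shows any such pattern (for each of these groups the chance of that is below 10^-4), which rules them out. Hence G = S_3 x S_3 (6T9), of order 36. The Galois group S_3 x S_3 (6T9) has order 36, so the splitting field has degree 36 over Q.

36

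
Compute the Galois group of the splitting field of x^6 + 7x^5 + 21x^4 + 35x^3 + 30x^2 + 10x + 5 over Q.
The polynomial f is an irreducible sextic over Q, so G = Gal(f/Q) is one of the 16 transitive subgroups 6T1, ..., 6T16 of S_6. The discriminant of f is 525625 = 725^2, a perfect square, so G is contained in A_6. The transitive groups of degree 6 contained in A_6 are: A_4 (6T4, order 12), S_4 (6T7, order 24), (C_3 x C_3) : C_4 (6T10, order 36), PSL(2,5) (6T12, order 60), A_6 (6T15, order 360). By Dedekind's theorem, for a prime p not dividing disc(f) the degrees of the irreducible factors of f mod p form the cycle type of an element of G. Factoring f modulo the 19 such primes p <= 73 (skipping 5, 29, which divide the discriminant), each new pattern first appears at: mod 2: f = (x^2 + x + 1)(x^4 + x + 1), pattern 4+2; mod 11: f = (x^3 + 2x + 2)(x^3 + 7x^2 + 8x + 8), pattern 3+3; mod 19: f = (x + 12)(x + 13)(x^2 + 6x + 10)(x^2 + 14x + 12), pattern 2+2+1+1; mod 61: f = (x + 29)(x + 36)(x + 43)(x^3 + 21x^2 + 14x + 14), pattern 3+1+1+1. No other pattern occurs in this range, so the set of observed cycle types is {4+2, 3+3, 2+2+1+1, 3+1+1+1}. The candidates containing elements of all these cycle types are (C_3 x C_3) : C_4 (6T10) of order 36, A_6 (6T15) of order 360; the others are excluded. The observed types are precisely the cycle types that occur in (C_3 x C_3) : C_4 (6T10) (apart from the identity). Each of the other remaining candidates has further cycle types, and by the Chebotarev density theorem the matching factorization patterns would occur for a proportion of primes equal to their share of the group: A_6 (6T15) additionally contains elements of type 5+1 (144 of its 360 elements, about 40% of primes). None of the 19 primes tested shows any such pattern (for each of these groups the chance of that is below 10^-4), which rules them out. Hence G = (C_3 x C_3) : C_4 (6T10), of order 36.

(C_3 x C_3) : C_4 (also written G36+)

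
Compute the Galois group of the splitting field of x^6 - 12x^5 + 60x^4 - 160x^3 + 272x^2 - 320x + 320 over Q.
The polynomial f is an irreducible sextic over Q, so G = Gal(f/Q) is one of the 16 transitive subgroups 6T1, ..., 6T16 of S_6. The discriminant of f is -2693803488051200, which is not a perfect square, so G is not contained in A_6. The transitive groups of degree 6 not contained in A_6 are: C_6 (6T1, order 6), S_3 (6T2, order 6), D_6 (6T3, order 12), C_3 x S_3 (6T5, order 18), A_4 x C_2 (6T6, order 24), S_4 (6T8, order 24), S_3 x S_3 (6T9, order 36), S_4 x C_2 (6T11, order 48), (S_3 x S_3) : C_2 (6T13, order 72), PGL(2,5) (6T14, order 120), S_6 (6T16, order 720). By Dedekind's theorem, for a prime p not dividing disc(f) the degrees of the irreducible factors of f mod p form the cycle type of an element of G. Factoring f modulo the 17 such primes p <= 71 (skipping 2, 5, 7, which divide the discriminant), each new pattern first appears at: mod 3: f = (x^3 + x^2 + x + 2)(x^3 + 2x^2 + 1), pattern 3+3; mod 13: f = (x^6 + x^5 + 8x^4 + 9x^3 + 12x^2 + 5x + 8), pattern 6; mod 19: f = (x^2 + 15x + 5)(x^4 + 11x^3 + 4x^2 + 10x + 7), pattern 4+2; mod 23: f = (x + 20)(x + 22)(x^4 + 15x^3 + 2x^2 + 10x + 7), pattern 4+1+1; mod 53: f = (x^2 + 18x + 6)(x^2 + 27x + 41)(x^2 + 49x + 25), pattern 2+2+2; mod 59: f = (x + 6)(x + 49)(x^2 + 6x + 7)(x^2 + 45x + 47), pattern 2+2+1+1; mod 71: f = (x + 14)(x + 20)(x + 47)(x + 53)(x^2 + 67x + 34), pattern 2+1+1+1+1. No other pattern occurs in this range, so the set of observed cycle types is {3+3, 6, 4+2, 4+1+1, 2+2+2, 2+2+1+1, 2+1+1+1+1}. The candidates containing elements of all these cycle types are S_4 x C_2 (6T11) of order 48, S_6 (6T16) of order 720; the others are excluded. The observed types are precisely the cycle types that occur in S_4 x C_2 (6T11) (apart from the identity). Each of the other remaining candidates has further cycle types, and by the Chebotarev density theorem the matching factorization patterns would occur for a proportion of primes equal to their share of the group: S_6 (6T16) additionally contains elements of type 5+1, 3+2+1, 3+1+1+1 (304 of its 720 elements, about 42% of primes). None of the 17 primes tested shows any such pattern (for each of these groups the chance of that is below 10^-4), which rules them out. Hence G = S_4 x C_2 (6T11), of order 48.

S_4 x C_2 (order 48)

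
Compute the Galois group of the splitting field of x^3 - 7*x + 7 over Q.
C_3 (order 3)

The polynomial is an irreducible cubic over Q and its discriminant is 49 = 7^2, a perfect square. For an irreducible cubic, a square discriminant forces the Galois group to be A_3, the cyclic group of order 3.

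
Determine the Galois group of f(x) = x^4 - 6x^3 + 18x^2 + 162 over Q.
A_4 (also written A4)

The polynomial is an irreducible quartic over Q and its discriminant is 1666598976 = 40824^2, a perfect square, so the Galois group is contained in A_4. The resolvent cubic y^3 - 18*y^2 - 648*y + 5832 is irreducible over Q. An irreducible resolvent with square discriminant gives A_4.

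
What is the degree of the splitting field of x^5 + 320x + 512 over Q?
60

The degree of the splitting field over Q equals the order of the Galois group, so first determine the group. The polynomial f is an irreducible quintic over Q, so G = Gal(f/Q) is a transitive subgroup of S_5: one of C_5 (5T1, order 5), D_5 (5T2, order 10), F_20 (5T3, order 20), A_5 (5T4, order 60) or S_5 (5T5, order 120). The discriminant of f is 1073741824000000 = 32768000^2, a perfect square, so G is contained in A_5. The transitive groups of degree 5 contained in A_5 are: C_5 (5T1, order 5), D_5 (5T2, order 10), A_5 (5T4, order 60). By Dedekind's theorem, for a prime p not dividing disc(f) the degrees of the irreducible factors of f mod p form the cycle type of an element of G. Factoring f modulo the 2 such primes p <= 7 (skipping 2, 5, which divide the discriminant), each new pattern first appears at: mod 3: f = (x^5 + 2x + 2), pattern 5; mod 7: f = (x + 4)(x + 6)(x^3 + 4x^2 + 6x + 5), pattern 3+1+1. No other pattern occurs in this range, so the set of observed cycle types is {5, 3+1+1}. Among the candidates above, the only group containing elements of all these cycle types is A_5 (5T4) — each of C_5 (5T1), D_5 (5T2) lacks at least one of them. Hence G = A_5 (5T4), of order 60. The Galois group A_5 (5T4) has order 60, so the splitting field has degree 60 over Q.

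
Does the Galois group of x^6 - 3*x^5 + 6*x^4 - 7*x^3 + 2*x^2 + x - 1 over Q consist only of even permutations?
The polynomial is irreducible of degree 6 over Q. Its discriminant is 810448, which is not a perfect square. A Galois group lies in the alternating group exactly when the discriminant is a square in Q, so the Galois group (S_4) is not contained in A_6.

No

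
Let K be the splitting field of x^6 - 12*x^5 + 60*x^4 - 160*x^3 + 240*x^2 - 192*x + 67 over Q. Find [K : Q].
6

The degree of the splitting field over Q equals the order of the Galois group, so first determine the group. The polynomial f is an irreducible sextic over Q, so G = Gal(f/Q) is one of the 16 transitive subgroups 6T1, ..., 6T16 of S_6. The discriminant of f is -11337408, which is not a perfect square, so G is not contained in A_6. The transitive groups of degree 6 not contained in A_6 are: C_6 (6T1, order 6), S_3 (6T2, order 6), D_6 (6T3, order 12), C_3 x S_3 (6T5, order 18), A_4 x C_2 (6T6, order 24), S_4 (6T8, order 24), S_3 x S_3 (6T9, order 36), S_4 x C_2 (6T11, order 48), (S_3 x S_3) : C_2 (6T13, order 72), PGL(2,5) (6T14, order 120), S_6 (6T16, order 720). By Dedekind's theorem, for a prime p not dividing disc(f) the degrees of the irreducible factors of f mod p form the cycle type of an element of G. Factoring f modulo the 23 such primes p <= 97 (skipping 2, 3, which divide the discriminant), each new pattern first appears at: mod 5: f = (x^2 + 3)(x^2 + x + 1)(x^2 + 2x + 4), pattern 2+2+2; mod 7: f = (x^3 + x^2 + 5x + 1)(x^3 + x^2 + 5x + 4), pattern 3+3; mod 61: f = (x + 1)(x + 17)(x + 20)(x + 37)(x + 40)(x + 56), pattern 1+1+1+1+1+1. No other pattern occurs in this range, so the set of observed cycle types is {2+2+2, 3+3, 1+1+1+1+1+1}. The candidates containing elements of all these cycle types are C_6 (6T1) of order 6, S_3 (6T2) of order 6, D_6 (6T3) of order 12, C_3 x S_3 (6T5) of order 18, A_4 x C_2 (6T6) of order 24, S_4 (6T8) of order 24, S_3 x S_3 (6T9) of order 36, S_4 x C_2 (6T11) of order 48, (S_3 x S_3) : C_2 (6T13) of order 72, PGL(2,5) (6T14) of order 120, S_6 (6T16) of order 720; the others are excluded. The observed types are precisely the cycle types that occur in S_3 (6T2). Each of the other remaining candidates has further cycle types, and by the Chebotarev density theorem the matching factorization patterns would occur for a proportion of primes equal to their share of the group: C_6 (6T1) additionally contains elements of type 6 (2 of its 6 elements, about 33% of primes); D_6 (6T3) additionally contains elements of type 6, 2+2+1+1 (5 of its 12 elements, about 42% of primes); C_3 x S_3 (6T5) additionally contains elements of type 6, 3+1+1+1 (10 of its 18 elements, about 56% of primes); A_4 x C_2 (6T6) additionally contains elements of type 6, 2+2+1+1, 2+1+1+1+1 (14 of its 24 elements, about 58% of primes); S_4 (6T8) additionally contains elements of type 4+1+1, 2+2+1+1 (9 of its 24 elements, about 38% of primes); S_3 x S_3 (6T9) additionally contains elements of type 6, 3+1+1+1, 2+2+1+1 (25 of its 36 elements, about 69% of primes); S_4 x C_2 (6T11) additionally contains elements of type 6, 4+2, 4+1+1, 2+2+1+1, 2+1+1+1+1 (32 of its 48 elements, about 67% of primes); (S_3 x S_3) : C_2 (6T13) additionally contains elements of type 6, 4+2, 3+2+1, 3+1+1+1, 2+2+1+1, 2+1+1+1+1 (61 of its 72 elements, about 85% of primes); PGL(2,5) (6T14) additionally contains elements of type 6, 5+1, 4+1+1, 2+2+1+1 (89 of its 120 elements, about 74% of primes); S_6 (6T16) additionally contains elements of type 6, 5+1, 4+2, 4+1+1, 3+2+1, 3+1+1+1, 2+2+1+1, 2+1+1+1+1 (664 of its 720 elements, about 92% of primes). None of the 23 primes tested shows any such pattern (for each of these groups the chance of that is below 10^-4), which rules them out. Hence G = S_3 (6T2), of order 6. The Galois group S_3 (6T2) has order 6, so the splitting field has degree 6 over Q.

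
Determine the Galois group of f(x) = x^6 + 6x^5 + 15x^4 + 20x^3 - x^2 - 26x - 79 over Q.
The polynomial f is an irreducible sextic over Q, so G = Gal(f/Q) is one of the 16 transitive subgroups 6T1, ..., 6T16 of S_6. The discriminant of f is 36352603193344 = 6029312^2, a perfect square, so G is contained in A_6. The transitive groups of degree 6 contained in A_6 are: A_4 (6T4, order 12), S_4 (6T7, order 24), (C_3 x C_3) : C_4 (6T10, order 36), PSL(2,5) (6T12, order 60), A_6 (6T15, order 360). By Dedekind's theorem, for a prime p not dividing disc(f) the degrees of the irreducible factors of f mod p form the cycle type of an element of G. Factoring f modulo the 79 such primes p <= 419 (skipping 2, 23, which divide the discriminant), each new pattern first appears at: mod 3: f = (x^3 + x^2 + x + 2)(x^3 + 2x^2 + 1), pattern 3+3; mod 5: f = (x^2 + 2x + 3)(x^4 + 4x^3 + 4x^2 + 2), pattern 4+2; mod 19: f = (x + 10)(x + 11)(x^2 + x + 3)(x^2 + 3x + 5), pattern 2+2+1+1; mod 223: f = (x + 33)(x + 68)(x + 110)(x + 115)(x + 157)(x + 192), pattern 1+1+1+1+1+1. No other pattern occurs in this range, so the set of observed cycle types is {3+3, 4+2, 2+2+1+1, 1+1+1+1+1+1}. The candidates containing elements of all these cycle types are S_4 (6T7) of order 24, (C_3 x C_3) : C_4 (6T10) of order 36, A_6 (6T15) of order 360; the others are excluded. The observed types are precisely the cycle types that occur in S_4 (6T7). Each of the other remaining candidates has further cycle types, and by the Chebotarev density theorem the matching factorization patterns would occur for a proportion of primes equal to their share of the group: (C_3 x C_3) : C_4 (6T10) additionally contains elements of type 3+1+1+1 (4 of its 36 elements, about 11% of primes); A_6 (6T15) additionally contains elements of type 5+1, 3+1+1+1 (184 of its 360 elements, about 51% of primes). None of the 79 primes tested shows any such pattern (for each of these groups the chance of that is below 10^-4), which rules them out. Hence G = S_4 (6T7), of order 24.

S_4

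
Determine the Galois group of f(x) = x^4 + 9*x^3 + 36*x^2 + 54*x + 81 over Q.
The polynomial is an irreducible quartic over Q and its discriminant is 66430125, which is not a perfect square, so the Galois group is not contained in A_4. The resolvent cubic y^3 - 36*y^2 + 162*y + 2187 has exactly one rational root, so the Galois group is C_4 or D_4. The quartic becomes reducible over Q(sqrt(disc)), so the group is C_4.

C_4, the cyclic group of order 4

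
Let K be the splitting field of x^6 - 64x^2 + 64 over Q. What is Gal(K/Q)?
The polynomial f is an irreducible sextic over Q, so G = Gal(f/Q) is one of the 16 transitive subgroups 6T1, ..., 6T16 of S_6. The discriminant of f is -3603718079512576, which is not a perfect square, so G is not contained in A_6. The transitive groups of degree 6 not contained in A_6 are: C_6 (6T1, order 6), S_3 (6T2, order 6), D_6 (6T3, order 12), C_3 x S_3 (6T5, order 18), A_4 x C_2 (6T6, order 24), S_4 (6T8, order 24), S_3 x S_3 (6T9, order 36), S_4 x C_2 (6T11, order 48), (S_3 x S_3) : C_2 (6T13, order 72), PGL(2,5) (6T14, order 120), S_6 (6T16, order 720). By Dedekind's theorem, for a prime p not dividing disc(f) the degrees of the irreducible factors of f mod p form the cycle type of an element of G. Factoring f modulo the 67 such primes p <= 347 (skipping 2, 229, which divide the discriminant), each new pattern first appears at: mod 3: f = (x^6 + 2x^2 + 1), pattern 6; mod 5: f = (x^3 + x^2 + 3x + 4)(x^3 + 4x^2 + 3x + 1), pattern 3+3; mod 7: f = (x + 3)(x + 4)(x^4 + 2x^2 + 3), pattern 4+1+1; mod 13: f = (x^2 + 7)(x^4 + 6x^2 + 11), pattern 4+2; mod 23: f = (x^2 + 2)(x^2 + 10x + 3)(x^2 + 13x + 3), pattern 2+2+2; mod 29: f = (x + 9)(x + 20)(x^2 + 2x + 28)(x^2 + 27x + 28), pattern 2+2+1+1; mod 193: f = (x + 5)(x + 12)(x + 88)(x + 105)(x + 181)(x + 188), pattern 1+1+1+1+1+1; mod 347: f = (x + 6)(x + 45)(x + 302)(x + 341)(x^2 + 326), pattern 2+1+1+1+1. No other pattern occurs in this range, so the set of observed cycle types is {6, 3+3, 4+1+1, 4+2, 2+2+2, 2+2+1+1, 1+1+1+1+1+1, 2+1+1+1+1}. The candidates containing elements of all these cycle types are S_4 x C_2 (6T11) of order 48, S_6 (6T16) of order 720; the others are excluded. The observed types are precisely the cycle types that occur in S_4 x C_2 (6T11). Each of the other remaining candidates has further cycle types, and by the Chebotarev density theorem the matching factorization patterns would occur for a proportion of primes equal to their share of the group: S_6 (6T16) additionally contains elements of type 5+1, 3+2+1, 3+1+1+1 (304 of its 720 elements, about 42% of primes). None of the 67 primes tested shows any such pattern (for each of these groups the chance of that is below 10^-4), which rules them out. Hence G = S_4 x C_2 (6T11), of order 48.

S_4 x C_2 (also written S4xC2)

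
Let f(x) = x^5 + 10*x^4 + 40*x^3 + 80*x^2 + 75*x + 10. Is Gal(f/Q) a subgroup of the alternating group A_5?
The polynomial is irreducible of degree 5 over Q. Its discriminant is 64000000 = 8000^2, a perfect square. A Galois group lies in the alternating group exactly when the discriminant is a square in Q, so the Galois group (D_5) is contained in A_5.

Yes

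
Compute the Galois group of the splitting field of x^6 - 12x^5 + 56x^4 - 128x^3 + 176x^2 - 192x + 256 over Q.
The polynomial f is an irreducible sextic over Q, so G = Gal(f/Q) is one of the 16 transitive subgroups 6T1, ..., 6T16 of S_6. The discriminant of f is -5497558138880000, which is not a perfect square, so G is not contained in A_6. The transitive groups of degree 6 not contained in A_6 are: C_6 (6T1, order 6), S_3 (6T2, order 6), D_6 (6T3, order 12), C_3 x S_3 (6T5, order 18), A_4 x C_2 (6T6, order 24), S_4 (6T8, order 24), S_3 x S_3 (6T9, order 36), S_4 x C_2 (6T11, order 48), (S_3 x S_3) : C_2 (6T13, order 72), PGL(2,5) (6T14, order 120), S_6 (6T16, order 720). By Dedekind's theorem, for a prime p not dividing disc(f) the degrees of the irreducible factors of f mod p form the cycle type of an element of G. Factoring f modulo the 22 such primes p <= 89 (skipping 2, 5, which divide the discriminant), each new pattern first appears at: mod 3: f = (x^3 + x^2 + 2x + 1)(x^3 + 2x^2 + x + 1), pattern 3+3; mod 7: f = (x^2 + x + 4)(x^2 + 3x + 5)(x^2 + 5x + 3), pattern 2+2+2; mod 13: f = (x + 3)(x + 6)(x^4 + 5x^3 + 6x^2 + x + 7), pattern 4+1+1; mod 43: f = (x + 17)(x + 22)(x^2 + 39x + 1)(x^2 + 39x + 20), pattern 2+2+1+1. No other pattern occurs in this range, so the set of observed cycle types is {3+3, 2+2+2, 4+1+1, 2+2+1+1}. The candidates containing elements of all these cycle types are S_4 (6T8) of order 24, S_4 x C_2 (6T11) of order 48, PGL(2,5) (6T14) of order 120, S_6 (6T16) of order 720; the others are excluded. The observed types are precisely the cycle types that occur in S_4 (6T8) (apart from the identity). Each of the other remaining candidates has further cycle types, and by the Chebotarev density theorem the matching factorization patterns would occur for a proportion of primes equal to their share of the group: S_4 x C_2 (6T11) additionally contains elements of type 6, 4+2, 2+1+1+1+1 (17 of its 48 elements, about 35% of primes); PGL(2,5) (6T14) additionally contains elements of type 6, 5+1 (44 of its 120 elements, about 37% of primes); S_6 (6T16) additionally contains elements of type 6, 5+1, 4+2, 3+2+1, 3+1+1+1, 2+1+1+1+1 (529 of its 720 elements, about 73% of primes). None of the 22 primes tested shows any such pattern (for each of these groups the chance of that is below 10^-4), which rules them out. Hence G = S_4 (6T8), of order 24.

S_4 (also written S4-)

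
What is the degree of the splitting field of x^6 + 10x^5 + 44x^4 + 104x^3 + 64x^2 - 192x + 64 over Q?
36

The degree of the splitting field over Q equals the order of the Galois group, so first determine the group. The polynomial f is an irreducible sextic over Q, so G = Gal(f/Q) is one of the 16 transitive subgroups 6T1, ..., 6T16 of S_6. The discriminant of f is 564385546240000 = 23756800^2, a perfect square, so G is contained in A_6. The transitive groups of degree 6 contained in A_6 are: A_4 (6T4, order 12), S_4 (6T7, order 24), (C_3 x C_3) : C_4 (6T10, order 36), PSL(2,5) (6T12, order 60), A_6 (6T15, order 360). By Dedekind's theorem, for a prime p not dividing disc(f) the degrees of the irreducible factors of f mod p form the cycle type of an element of G. Factoring f modulo the 19 such primes p <= 79 (skipping 2, 5, 29, which divide the discriminant), each new pattern first appears at: mod 3: f = (x^2 + x + 2)(x^4 + 2x + 2), pattern 4+2; mod 11: f = (x^3 + x^2 + x + 3)(x^3 + 9x^2 + x + 3), pattern 3+3; mod 19: f = (x + 16)(x + 18)(x^2 + 15x + 8)(x^2 + 18x + 9), pattern 2+2+1+1; mod 61: f = (x + 7)(x + 40)(x + 54)(x^3 + 31x^2 + 12x + 53), pattern 3+1+1+1. No other pattern occurs in this range, so the set of observed cycle types is {4+2, 3+3, 2+2+1+1, 3+1+1+1}. The candidates containing elements of all these cycle types are (C_3 x C_3) : C_4 (6T10) of order 36, A_6 (6T15) of order 360; the others are excluded. The observed types are precisely the cycle types that occur in (C_3 x C_3) : C_4 (6T10) (apart from the identity). Each of the other remaining candidates has further cycle types, and by the Chebotarev density theorem the matching factorization patterns would occur for a proportion of primes equal to their share of the group: A_6 (6T15) additionally contains elements of type 5+1 (144 of its 360 elements, about 40% of primes). None of the 19 primes tested shows any such pattern (for each of these groups the chance of that is below 10^-4), which rules them out. Hence G = (C_3 x C_3) : C_4 (6T10), of order 36. The Galois group (C_3 x C_3) : C_4 (6T10) has order 36, so the splitting field has degree 36 over Q.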